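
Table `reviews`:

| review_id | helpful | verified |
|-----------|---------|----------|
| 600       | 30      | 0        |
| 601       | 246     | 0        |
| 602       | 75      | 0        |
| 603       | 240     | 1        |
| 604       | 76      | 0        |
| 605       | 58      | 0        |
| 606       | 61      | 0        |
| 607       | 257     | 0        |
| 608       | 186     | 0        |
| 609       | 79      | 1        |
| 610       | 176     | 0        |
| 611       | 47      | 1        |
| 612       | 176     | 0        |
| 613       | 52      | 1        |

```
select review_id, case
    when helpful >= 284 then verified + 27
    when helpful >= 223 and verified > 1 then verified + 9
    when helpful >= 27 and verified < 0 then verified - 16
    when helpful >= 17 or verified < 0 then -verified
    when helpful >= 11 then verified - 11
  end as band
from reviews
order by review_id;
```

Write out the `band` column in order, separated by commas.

review_id=600: helpful >= 17 or verified < 0 → 0
review_id=601: helpful >= 17 or verified < 0 → 0
review_id=602: helpful >= 17 or verified < 0 → 0
review_id=603: helpful >= 17 or verified < 0 → -1
review_id=604: helpful >= 17 or verified < 0 → 0
review_id=605: helpful >= 17 or verified < 0 → 0
review_id=606: helpful >= 17 or verified < 0 → 0
review_id=607: helpful >= 17 or verified < 0 → 0
review_id=608: helpful >= 17 or verified < 0 → 0
review_id=609: helpful >= 17 or verified < 0 → -1
review_id=610: helpful >= 17 or verified < 0 → 0
review_id=611: helpful >= 17 or verified < 0 → -1
review_id=612: helpful >= 17 or verified < 0 → 0
review_id=613: helpful >= 17 or verified < 0 → -1

0, 0, 0, -1, 0, 0, 0, 0, 0, -1, 0, -1, 0, -1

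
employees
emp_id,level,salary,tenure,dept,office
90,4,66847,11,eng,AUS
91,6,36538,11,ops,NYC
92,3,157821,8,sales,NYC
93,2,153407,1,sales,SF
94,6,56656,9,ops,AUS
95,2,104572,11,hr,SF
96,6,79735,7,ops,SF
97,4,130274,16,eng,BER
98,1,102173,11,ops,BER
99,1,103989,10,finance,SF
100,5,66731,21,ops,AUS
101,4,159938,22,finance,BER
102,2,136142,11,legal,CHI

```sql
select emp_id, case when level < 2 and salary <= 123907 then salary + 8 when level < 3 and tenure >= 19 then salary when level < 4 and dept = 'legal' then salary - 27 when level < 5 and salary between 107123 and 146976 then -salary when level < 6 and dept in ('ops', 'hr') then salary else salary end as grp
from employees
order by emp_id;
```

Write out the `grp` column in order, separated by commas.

emp_id=90: ELSE → 66847
emp_id=91: ELSE → 36538
emp_id=92: ELSE → 157821
emp_id=93: ELSE → 153407
emp_id=94: ELSE → 56656
emp_id=95: level < 6 and dept in ('ops', 'hr') → 104572
emp_id=96: ELSE → 79735
emp_id=97: level < 5 and salary between 107123 and 146976 → -130274
emp_id=98: level < 2 and salary <= 123907 → 102181
emp_id=99: level < 2 and salary <= 123907 → 103997
emp_id=100: level < 6 and dept in ('ops', 'hr') → 66731
emp_id=101: ELSE → 159938
emp_id=102: level < 4 and dept = 'legal' → 136115

66847, 36538, 157821, 153407, 56656, 104572, 79735, -130274, 102181, 103997, 66731, 159938, 136115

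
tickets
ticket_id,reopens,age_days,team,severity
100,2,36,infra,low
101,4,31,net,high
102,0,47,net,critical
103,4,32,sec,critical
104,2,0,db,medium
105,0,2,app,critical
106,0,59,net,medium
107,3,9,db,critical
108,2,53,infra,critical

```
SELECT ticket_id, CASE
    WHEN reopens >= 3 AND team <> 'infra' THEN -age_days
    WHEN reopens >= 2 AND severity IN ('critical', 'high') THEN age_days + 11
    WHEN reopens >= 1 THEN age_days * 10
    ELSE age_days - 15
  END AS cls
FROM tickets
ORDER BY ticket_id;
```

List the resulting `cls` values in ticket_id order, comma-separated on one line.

360, -31, 32, -32, 0, -13, 44, -9, 64

ticket_id=100: reopens >= 1 → 360
ticket_id=101: reopens >= 3 AND team <> 'infra' → -31
ticket_id=102: ELSE → 32
ticket_id=103: reopens >= 3 AND team <> 'infra' → -32
ticket_id=104: reopens >= 1 → 0
ticket_id=105: ELSE → -13
ticket_id=106: ELSE → 44
ticket_id=107: reopens >= 3 AND team <> 'infra' → -9
ticket_id=108: reopens >= 2 AND severity IN ('critical', 'high') → 64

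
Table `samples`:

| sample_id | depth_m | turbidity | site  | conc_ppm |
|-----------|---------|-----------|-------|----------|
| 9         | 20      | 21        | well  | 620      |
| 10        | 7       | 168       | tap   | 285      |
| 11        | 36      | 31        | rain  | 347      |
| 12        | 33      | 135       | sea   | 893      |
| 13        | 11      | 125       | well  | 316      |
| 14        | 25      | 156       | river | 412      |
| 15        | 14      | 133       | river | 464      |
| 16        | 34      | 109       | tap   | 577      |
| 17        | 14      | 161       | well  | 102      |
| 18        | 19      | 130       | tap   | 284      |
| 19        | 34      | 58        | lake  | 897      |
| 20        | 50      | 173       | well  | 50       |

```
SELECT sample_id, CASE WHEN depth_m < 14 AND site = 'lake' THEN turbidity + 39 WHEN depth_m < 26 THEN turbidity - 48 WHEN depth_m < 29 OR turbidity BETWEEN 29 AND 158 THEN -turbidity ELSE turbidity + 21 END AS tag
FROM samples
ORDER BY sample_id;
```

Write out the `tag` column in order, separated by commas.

sample_id=9: depth_m < 26 → -27
sample_id=10: depth_m < 26 → 120
sample_id=11: depth_m < 29 OR turbidity BETWEEN 29 AND 158 → -31
sample_id=12: depth_m < 29 OR turbidity BETWEEN 29 AND 158 → -135
sample_id=13: depth_m < 26 → 77
sample_id=14: depth_m < 26 → 108
sample_id=15: depth_m < 26 → 85
sample_id=16: depth_m < 29 OR turbidity BETWEEN 29 AND 158 → -109
sample_id=17: depth_m < 26 → 113
sample_id=18: depth_m < 26 → 82
sample_id=19: depth_m < 29 OR turbidity BETWEEN 29 AND 158 → -58
sample_id=20: ELSE → 194

-27, 120, -31, -135, 77, 108, 85, -109, 113, 82, -58, 194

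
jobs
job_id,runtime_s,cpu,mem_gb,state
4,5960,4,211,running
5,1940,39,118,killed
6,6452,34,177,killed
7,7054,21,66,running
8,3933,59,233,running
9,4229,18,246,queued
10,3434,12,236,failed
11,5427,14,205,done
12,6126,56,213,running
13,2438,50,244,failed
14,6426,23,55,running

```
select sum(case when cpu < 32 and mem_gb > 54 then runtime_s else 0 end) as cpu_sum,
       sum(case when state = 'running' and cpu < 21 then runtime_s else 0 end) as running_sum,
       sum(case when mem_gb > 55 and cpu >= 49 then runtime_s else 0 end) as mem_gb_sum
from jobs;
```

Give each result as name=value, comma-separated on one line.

cpu_sum=32530, running_sum=5960, mem_gb_sum=12497

[cpu_sum: cpu < 32 and mem_gb > 54]
job_id=4: ✓ → 5960
job_id=5: ✗
job_id=6: ✗
job_id=7: ✓ → 7054
job_id=8: ✗
job_id=9: ✓ → 4229
job_id=10: ✓ → 3434
job_id=11: ✓ → 5427
job_id=12: ✗
job_id=13: ✗
job_id=14: ✓ → 6426
cpu_sum = 5960 + 7054 + 4229 + 3434 + 5427 + 6426 = 32530
—
[running_sum: state = 'running' and cpu < 21]
job_id=4: ✓ → 5960
job_id=5: ✗
job_id=6: ✗
job_id=7: ✗
job_id=8: ✗
job_id=9: ✗
job_id=10: ✗
job_id=11: ✗
job_id=12: ✗
job_id=13: ✗
job_id=14: ✗
running_sum = 5960
—
[mem_gb_sum: mem_gb > 55 and cpu >= 49]
job_id=4: ✗
job_id=5: ✗
job_id=6: ✗
job_id=7: ✗
job_id=8: ✓ → 3933
job_id=9: ✗
job_id=10: ✗
job_id=11: ✗
job_id=12: ✓ → 6126
job_id=13: ✓ → 2438
job_id=14: ✗
mem_gb_sum = 3933 + 6126 + 2438 = 12497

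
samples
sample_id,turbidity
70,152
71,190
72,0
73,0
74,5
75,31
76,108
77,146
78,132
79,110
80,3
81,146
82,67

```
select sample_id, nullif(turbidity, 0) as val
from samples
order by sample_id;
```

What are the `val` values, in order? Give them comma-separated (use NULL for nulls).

152, 190, NULL, NULL, 5, 31, 108, 146, 132, 110, 3, 146, 67

sample_id=70: turbidity=152 vs 0: differ → 152
sample_id=71: turbidity=190 vs 0: differ → 190
sample_id=72: turbidity=0 vs 0: equal → NULL
sample_id=73: turbidity=0 vs 0: equal → NULL
sample_id=74: turbidity=5 vs 0: differ → 5
sample_id=75: turbidity=31 vs 0: differ → 31
sample_id=76: turbidity=108 vs 0: differ → 108
sample_id=77: turbidity=146 vs 0: differ → 146
sample_id=78: turbidity=132 vs 0: differ → 132
sample_id=79: turbidity=110 vs 0: differ → 110
sample_id=80: turbidity=3 vs 0: differ → 3
sample_id=81: turbidity=146 vs 0: differ → 146
sample_id=82: turbidity=67 vs 0: differ → 67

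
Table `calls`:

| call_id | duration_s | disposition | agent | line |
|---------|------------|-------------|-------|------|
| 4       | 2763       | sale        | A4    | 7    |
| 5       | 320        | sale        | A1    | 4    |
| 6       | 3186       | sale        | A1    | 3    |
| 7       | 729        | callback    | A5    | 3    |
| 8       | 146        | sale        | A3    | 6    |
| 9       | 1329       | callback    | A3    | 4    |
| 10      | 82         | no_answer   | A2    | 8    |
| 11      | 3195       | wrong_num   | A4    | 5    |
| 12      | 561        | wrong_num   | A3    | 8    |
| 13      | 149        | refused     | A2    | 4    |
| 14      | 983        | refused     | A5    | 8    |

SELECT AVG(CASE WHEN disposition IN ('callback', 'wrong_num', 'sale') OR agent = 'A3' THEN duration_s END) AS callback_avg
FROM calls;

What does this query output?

call_id=4: ✓ → 2763
call_id=5: ✓ → 320
call_id=6: ✓ → 3186
call_id=7: ✓ → 729
call_id=8: ✓ → 146
call_id=9: ✓ → 1329
call_id=10: ✗
call_id=11: ✓ → 3195
call_id=12: ✓ → 561
call_id=13: ✗
call_id=14: ✗
callback_avg = (2763 + 320 + 3186 + 729 + 146 + 1329 + 3195 + 561) / 8 = 1528.625

1528.625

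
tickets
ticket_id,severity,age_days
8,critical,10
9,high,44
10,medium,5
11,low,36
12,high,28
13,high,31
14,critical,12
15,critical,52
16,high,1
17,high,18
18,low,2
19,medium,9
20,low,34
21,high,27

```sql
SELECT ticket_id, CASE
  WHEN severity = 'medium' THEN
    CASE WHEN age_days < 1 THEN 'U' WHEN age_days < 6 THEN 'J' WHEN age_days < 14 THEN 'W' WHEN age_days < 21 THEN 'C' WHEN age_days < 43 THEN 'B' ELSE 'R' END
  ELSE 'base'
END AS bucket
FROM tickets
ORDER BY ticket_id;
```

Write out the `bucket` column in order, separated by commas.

ticket_id=8: severity='critical' → outer ELSE → base
ticket_id=9: severity='high' → outer ELSE → base
ticket_id=10: severity='medium' → inner[age_days < 6] → J
ticket_id=11: severity='low' → outer ELSE → base
ticket_id=12: severity='high' → outer ELSE → base
ticket_id=13: severity='high' → outer ELSE → base
ticket_id=14: severity='critical' → outer ELSE → base
ticket_id=15: severity='critical' → outer ELSE → base
ticket_id=16: severity='high' → outer ELSE → base
ticket_id=17: severity='high' → outer ELSE → base
ticket_id=18: severity='low' → outer ELSE → base
ticket_id=19: severity='medium' → inner[age_days < 14] → W
ticket_id=20: severity='low' → outer ELSE → base
ticket_id=21: severity='high' → outer ELSE → base

base, base, J, base, base, base, base, base, base, base, base, W, base, base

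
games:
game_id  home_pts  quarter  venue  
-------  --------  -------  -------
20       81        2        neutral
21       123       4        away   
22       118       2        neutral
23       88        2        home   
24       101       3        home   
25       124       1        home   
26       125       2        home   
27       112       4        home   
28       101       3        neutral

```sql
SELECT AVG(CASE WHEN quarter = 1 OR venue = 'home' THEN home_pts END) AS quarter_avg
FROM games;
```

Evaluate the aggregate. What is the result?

110

game_id=20: ✗
game_id=21: ✗
game_id=22: ✗
game_id=23: ✓ → 88
game_id=24: ✓ → 101
game_id=25: ✓ → 124
game_id=26: ✓ → 125
game_id=27: ✓ → 112
game_id=28: ✗
quarter_avg = (88 + 101 + 124 + 125 + 112) / 5 = 110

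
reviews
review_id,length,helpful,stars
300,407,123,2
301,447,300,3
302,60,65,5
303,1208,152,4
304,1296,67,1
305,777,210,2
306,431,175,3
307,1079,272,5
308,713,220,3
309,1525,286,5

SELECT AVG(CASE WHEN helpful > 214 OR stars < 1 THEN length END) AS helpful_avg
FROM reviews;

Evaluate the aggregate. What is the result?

941

review_id=300: ✗
review_id=301: ✓ → 447
review_id=302: ✗
review_id=303: ✗
review_id=304: ✗
review_id=305: ✗
review_id=306: ✗
review_id=307: ✓ → 1079
review_id=308: ✓ → 713
review_id=309: ✓ → 1525
helpful_avg = (447 + 1079 + 713 + 1525) / 4 = 941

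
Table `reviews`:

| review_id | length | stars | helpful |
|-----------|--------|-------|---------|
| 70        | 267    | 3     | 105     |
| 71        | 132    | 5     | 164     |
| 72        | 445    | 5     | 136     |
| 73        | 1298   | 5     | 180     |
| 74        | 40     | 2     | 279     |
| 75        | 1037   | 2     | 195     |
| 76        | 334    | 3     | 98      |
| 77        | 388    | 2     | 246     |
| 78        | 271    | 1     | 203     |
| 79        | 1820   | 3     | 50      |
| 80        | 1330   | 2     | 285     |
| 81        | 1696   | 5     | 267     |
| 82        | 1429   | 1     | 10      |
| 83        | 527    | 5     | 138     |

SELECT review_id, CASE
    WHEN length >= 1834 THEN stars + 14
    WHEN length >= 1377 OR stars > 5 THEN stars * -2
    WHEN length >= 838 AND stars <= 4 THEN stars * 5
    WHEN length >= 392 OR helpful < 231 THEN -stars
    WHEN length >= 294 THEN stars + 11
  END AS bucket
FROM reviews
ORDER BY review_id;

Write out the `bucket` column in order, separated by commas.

review_id=70: length >= 392 OR helpful < 231 → -3
review_id=71: length >= 392 OR helpful < 231 → -5
review_id=72: length >= 392 OR helpful < 231 → -5
review_id=73: length >= 392 OR helpful < 231 → -5
review_id=74: (no match → NULL) → NULL
review_id=75: length >= 838 AND stars <= 4 → 10
review_id=76: length >= 392 OR helpful < 231 → -3
review_id=77: length >= 294 → 13
review_id=78: length >= 392 OR helpful < 231 → -1
review_id=79: length >= 1377 OR stars > 5 → -6
review_id=80: length >= 838 AND stars <= 4 → 10
review_id=81: length >= 1377 OR stars > 5 → -10
review_id=82: length >= 1377 OR stars > 5 → -2
review_id=83: length >= 392 OR helpful < 231 → -5

-3, -5, -5, -5, NULL, 10, -3, 13, -1, -6, 10, -10, -2, -5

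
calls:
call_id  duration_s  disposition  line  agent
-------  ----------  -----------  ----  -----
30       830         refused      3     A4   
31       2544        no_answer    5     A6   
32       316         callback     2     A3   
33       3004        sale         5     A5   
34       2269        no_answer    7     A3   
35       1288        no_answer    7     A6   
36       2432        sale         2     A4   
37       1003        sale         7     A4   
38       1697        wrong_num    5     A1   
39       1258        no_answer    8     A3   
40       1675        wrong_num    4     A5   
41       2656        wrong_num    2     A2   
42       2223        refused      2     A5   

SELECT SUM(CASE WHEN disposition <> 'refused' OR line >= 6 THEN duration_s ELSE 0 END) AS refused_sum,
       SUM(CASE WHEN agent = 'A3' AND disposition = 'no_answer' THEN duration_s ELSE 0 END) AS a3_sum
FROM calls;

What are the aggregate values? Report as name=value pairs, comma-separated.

refused_sum=20142, a3_sum=3527

[refused_sum: disposition <> 'refused' OR line >= 6]
call_id=30: ✗
call_id=31: ✓ → 2544
call_id=32: ✓ → 316
call_id=33: ✓ → 3004
call_id=34: ✓ → 2269
call_id=35: ✓ → 1288
call_id=36: ✓ → 2432
call_id=37: ✓ → 1003
call_id=38: ✓ → 1697
call_id=39: ✓ → 1258
call_id=40: ✓ → 1675
call_id=41: ✓ → 2656
call_id=42: ✗
refused_sum = 2544 + 316 + 3004 + 2269 + 1288 + 2432 + 1003 + 1697 + 1258 + 1675 + 2656 = 20142
—
[a3_sum: agent = 'A3' AND disposition = 'no_answer']
call_id=30: ✗
call_id=31: ✗
call_id=32: ✗
call_id=33: ✗
call_id=34: ✓ → 2269
call_id=35: ✗
call_id=36: ✗
call_id=37: ✗
call_id=38: ✗
call_id=39: ✓ → 1258
call_id=40: ✗
call_id=41: ✗
call_id=42: ✗
a3_sum = 2269 + 1258 = 3527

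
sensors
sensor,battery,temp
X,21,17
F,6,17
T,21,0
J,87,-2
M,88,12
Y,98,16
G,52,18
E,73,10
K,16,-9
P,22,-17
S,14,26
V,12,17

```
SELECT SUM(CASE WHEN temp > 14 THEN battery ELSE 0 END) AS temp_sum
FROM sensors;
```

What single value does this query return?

sensor=X: ✓ → 21
sensor=F: ✓ → 6
sensor=T: ✗
sensor=J: ✗
sensor=M: ✗
sensor=Y: ✓ → 98
sensor=G: ✓ → 52
sensor=E: ✗
sensor=K: ✗
sensor=P: ✗
sensor=S: ✓ → 14
sensor=V: ✓ → 12
temp_sum = 21 + 6 + 98 + 52 + 14 + 12 = 203

203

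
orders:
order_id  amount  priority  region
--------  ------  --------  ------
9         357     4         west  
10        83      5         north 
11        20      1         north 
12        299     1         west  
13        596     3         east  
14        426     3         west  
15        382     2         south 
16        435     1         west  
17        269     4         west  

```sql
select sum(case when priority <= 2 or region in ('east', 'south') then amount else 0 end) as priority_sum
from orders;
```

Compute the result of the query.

1732

order_id=9: ✗
order_id=10: ✗
order_id=11: ✓ → 20
order_id=12: ✓ → 299
order_id=13: ✓ → 596
order_id=14: ✗
order_id=15: ✓ → 382
order_id=16: ✓ → 435
order_id=17: ✗
priority_sum = 20 + 299 + 596 + 382 + 435 = 1732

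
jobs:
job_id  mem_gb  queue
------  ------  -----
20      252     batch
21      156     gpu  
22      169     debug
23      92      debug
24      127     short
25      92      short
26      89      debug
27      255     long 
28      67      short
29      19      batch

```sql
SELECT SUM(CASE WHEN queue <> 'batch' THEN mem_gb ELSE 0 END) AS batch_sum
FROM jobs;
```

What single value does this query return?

job_id=20: ✗
job_id=21: ✓ → 156
job_id=22: ✓ → 169
job_id=23: ✓ → 92
job_id=24: ✓ → 127
job_id=25: ✓ → 92
job_id=26: ✓ → 89
job_id=27: ✓ → 255
job_id=28: ✓ → 67
job_id=29: ✗
batch_sum = 156 + 169 + 92 + 127 + 92 + 89 + 255 + 67 = 1047

1047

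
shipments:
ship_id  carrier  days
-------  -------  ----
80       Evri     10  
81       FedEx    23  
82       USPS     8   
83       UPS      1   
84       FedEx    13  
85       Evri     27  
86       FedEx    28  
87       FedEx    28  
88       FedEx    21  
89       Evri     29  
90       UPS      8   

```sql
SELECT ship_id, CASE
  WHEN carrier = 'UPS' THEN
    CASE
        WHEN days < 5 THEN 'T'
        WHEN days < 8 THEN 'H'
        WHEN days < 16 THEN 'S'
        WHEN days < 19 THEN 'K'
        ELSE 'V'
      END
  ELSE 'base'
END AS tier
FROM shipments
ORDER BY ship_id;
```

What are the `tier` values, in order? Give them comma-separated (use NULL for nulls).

ship_id=80: carrier='Evri' → outer ELSE → base
ship_id=81: carrier='FedEx' → outer ELSE → base
ship_id=82: carrier='USPS' → outer ELSE → base
ship_id=83: carrier='UPS' → inner[days < 5] → T
ship_id=84: carrier='FedEx' → outer ELSE → base
ship_id=85: carrier='Evri' → outer ELSE → base
ship_id=86: carrier='FedEx' → outer ELSE → base
ship_id=87: carrier='FedEx' → outer ELSE → base
ship_id=88: carrier='FedEx' → outer ELSE → base
ship_id=89: carrier='Evri' → outer ELSE → base
ship_id=90: carrier='UPS' → inner[days < 16] → S

base, base, base, T, base, base, base, base, base, base, S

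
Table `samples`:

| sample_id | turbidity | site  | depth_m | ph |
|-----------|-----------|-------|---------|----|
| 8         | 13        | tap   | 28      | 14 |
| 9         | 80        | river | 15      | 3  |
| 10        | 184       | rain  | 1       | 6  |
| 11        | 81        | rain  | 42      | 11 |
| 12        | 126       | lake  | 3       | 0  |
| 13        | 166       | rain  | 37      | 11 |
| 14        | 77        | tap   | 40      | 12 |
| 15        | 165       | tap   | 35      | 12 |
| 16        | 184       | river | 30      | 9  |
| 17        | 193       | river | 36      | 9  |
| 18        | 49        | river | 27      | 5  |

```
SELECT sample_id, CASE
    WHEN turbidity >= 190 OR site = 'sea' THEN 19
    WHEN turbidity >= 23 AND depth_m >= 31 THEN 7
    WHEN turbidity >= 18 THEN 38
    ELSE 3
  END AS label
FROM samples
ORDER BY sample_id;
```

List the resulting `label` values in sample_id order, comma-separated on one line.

3, 38, 38, 7, 38, 7, 7, 7, 38, 19, 38

sample_id=8: ELSE → 3
sample_id=9: turbidity >= 18 → 38
sample_id=10: turbidity >= 18 → 38
sample_id=11: turbidity >= 23 AND depth_m >= 31 → 7
sample_id=12: turbidity >= 18 → 38
sample_id=13: turbidity >= 23 AND depth_m >= 31 → 7
sample_id=14: turbidity >= 23 AND depth_m >= 31 → 7
sample_id=15: turbidity >= 23 AND depth_m >= 31 → 7
sample_id=16: turbidity >= 18 → 38
sample_id=17: turbidity >= 190 OR site = 'sea' → 19
sample_id=18: turbidity >= 18 → 38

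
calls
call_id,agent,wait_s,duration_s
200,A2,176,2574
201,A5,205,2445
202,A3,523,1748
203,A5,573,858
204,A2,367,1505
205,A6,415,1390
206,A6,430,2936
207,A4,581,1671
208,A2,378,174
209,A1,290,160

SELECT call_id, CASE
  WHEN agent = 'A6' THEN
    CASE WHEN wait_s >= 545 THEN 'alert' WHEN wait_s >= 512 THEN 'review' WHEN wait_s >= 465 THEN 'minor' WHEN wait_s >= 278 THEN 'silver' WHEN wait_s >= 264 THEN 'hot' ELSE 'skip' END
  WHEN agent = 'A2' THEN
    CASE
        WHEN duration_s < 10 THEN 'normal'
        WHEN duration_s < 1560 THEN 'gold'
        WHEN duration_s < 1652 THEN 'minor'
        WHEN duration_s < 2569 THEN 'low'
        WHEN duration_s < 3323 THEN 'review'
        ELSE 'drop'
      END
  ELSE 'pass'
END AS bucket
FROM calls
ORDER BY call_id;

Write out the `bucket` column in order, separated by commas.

review, pass, pass, pass, gold, silver, silver, pass, gold, pass

call_id=200: agent='A2' → inner[duration_s < 3323] → review
call_id=201: agent='A5' → outer ELSE → pass
call_id=202: agent='A3' → outer ELSE → pass
call_id=203: agent='A5' → outer ELSE → pass
call_id=204: agent='A2' → inner[duration_s < 1560] → gold
call_id=205: agent='A6' → inner[wait_s >= 278] → silver
call_id=206: agent='A6' → inner[wait_s >= 278] → silver
call_id=207: agent='A4' → outer ELSE → pass
call_id=208: agent='A2' → inner[duration_s < 1560] → gold
call_id=209: agent='A1' → outer ELSE → pass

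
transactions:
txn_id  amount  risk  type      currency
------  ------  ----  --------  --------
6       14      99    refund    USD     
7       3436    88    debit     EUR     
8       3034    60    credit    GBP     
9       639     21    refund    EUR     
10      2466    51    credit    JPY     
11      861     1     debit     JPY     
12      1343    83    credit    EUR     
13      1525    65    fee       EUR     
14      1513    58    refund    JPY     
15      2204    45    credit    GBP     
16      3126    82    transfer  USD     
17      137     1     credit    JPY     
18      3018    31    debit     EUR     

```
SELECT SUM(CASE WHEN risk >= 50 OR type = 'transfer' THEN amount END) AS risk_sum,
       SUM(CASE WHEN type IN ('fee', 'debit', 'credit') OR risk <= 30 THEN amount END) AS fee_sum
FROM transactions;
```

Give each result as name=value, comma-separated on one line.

risk_sum=16457, fee_sum=18663

[risk_sum: risk >= 50 OR type = 'transfer']
txn_id=6: ✓ → 14
txn_id=7: ✓ → 3436
txn_id=8: ✓ → 3034
txn_id=9: ✗
txn_id=10: ✓ → 2466
txn_id=11: ✗
txn_id=12: ✓ → 1343
txn_id=13: ✓ → 1525
txn_id=14: ✓ → 1513
txn_id=15: ✗
txn_id=16: ✓ → 3126
txn_id=17: ✗
txn_id=18: ✗
risk_sum = 14 + 3436 + 3034 + 2466 + 1343 + 1525 + 1513 + 3126 = 16457
—
[fee_sum: type IN ('fee', 'debit', 'credit') OR risk <= 30]
txn_id=6: ✗
txn_id=7: ✓ → 3436
txn_id=8: ✓ → 3034
txn_id=9: ✓ → 639
txn_id=10: ✓ → 2466
txn_id=11: ✓ → 861
txn_id=12: ✓ → 1343
txn_id=13: ✓ → 1525
txn_id=14: ✗
txn_id=15: ✓ → 2204
txn_id=16: ✗
txn_id=17: ✓ → 137
txn_id=18: ✓ → 3018
fee_sum = 3436 + 3034 + 639 + 2466 + 861 + 1343 + 1525 + 2204 + 137 + 3018 = 18663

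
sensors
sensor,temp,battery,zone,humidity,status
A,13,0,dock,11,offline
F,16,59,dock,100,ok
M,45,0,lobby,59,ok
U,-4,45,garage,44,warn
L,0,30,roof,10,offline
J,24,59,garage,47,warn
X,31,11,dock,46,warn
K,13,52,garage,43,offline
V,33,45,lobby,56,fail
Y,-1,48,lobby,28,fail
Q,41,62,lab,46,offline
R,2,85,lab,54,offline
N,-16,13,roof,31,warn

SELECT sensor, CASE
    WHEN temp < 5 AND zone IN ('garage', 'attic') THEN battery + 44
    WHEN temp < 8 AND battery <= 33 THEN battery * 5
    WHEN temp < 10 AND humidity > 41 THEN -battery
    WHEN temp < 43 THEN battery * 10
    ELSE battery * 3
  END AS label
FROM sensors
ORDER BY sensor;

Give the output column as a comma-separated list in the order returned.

sensor=A: temp < 43 → 0
sensor=F: temp < 43 → 590
sensor=J: temp < 43 → 590
sensor=K: temp < 43 → 520
sensor=L: temp < 8 AND battery <= 33 → 150
sensor=M: ELSE → 0
sensor=N: temp < 8 AND battery <= 33 → 65
sensor=Q: temp < 43 → 620
sensor=R: temp < 10 AND humidity > 41 → -85
sensor=U: temp < 5 AND zone IN ('garage', 'attic') → 89
sensor=V: temp < 43 → 450
sensor=X: temp < 43 → 110
sensor=Y: temp < 43 → 480

0, 590, 590, 520, 150, 0, 65, 620, -85, 89, 450, 110, 480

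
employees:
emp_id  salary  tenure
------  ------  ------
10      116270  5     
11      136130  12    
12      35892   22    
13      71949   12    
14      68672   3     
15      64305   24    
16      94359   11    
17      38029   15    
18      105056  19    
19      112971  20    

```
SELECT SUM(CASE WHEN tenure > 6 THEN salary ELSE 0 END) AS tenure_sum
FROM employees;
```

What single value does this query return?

658691

emp_id=10: ✗
emp_id=11: ✓ → 136130
emp_id=12: ✓ → 35892
emp_id=13: ✓ → 71949
emp_id=14: ✗
emp_id=15: ✓ → 64305
emp_id=16: ✓ → 94359
emp_id=17: ✓ → 38029
emp_id=18: ✓ → 105056
emp_id=19: ✓ → 112971
tenure_sum = 136130 + 35892 + 71949 + 64305 + 94359 + 38029 + 105056 + 112971 = 658691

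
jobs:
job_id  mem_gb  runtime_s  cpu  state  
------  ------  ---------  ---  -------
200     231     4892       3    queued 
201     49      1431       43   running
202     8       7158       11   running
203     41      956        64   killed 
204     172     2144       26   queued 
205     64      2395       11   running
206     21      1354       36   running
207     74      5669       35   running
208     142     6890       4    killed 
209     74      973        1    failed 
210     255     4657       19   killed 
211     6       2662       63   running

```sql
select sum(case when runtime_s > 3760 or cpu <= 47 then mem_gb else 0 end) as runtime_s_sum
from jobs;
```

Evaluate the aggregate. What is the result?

job_id=200: ✓ → 231
job_id=201: ✓ → 49
job_id=202: ✓ → 8
job_id=203: ✗
job_id=204: ✓ → 172
job_id=205: ✓ → 64
job_id=206: ✓ → 21
job_id=207: ✓ → 74
job_id=208: ✓ → 142
job_id=209: ✓ → 74
job_id=210: ✓ → 255
job_id=211: ✗
runtime_s_sum = 231 + 49 + 8 + 172 + 64 + 21 + 74 + 142 + 74 + 255 = 1090

1090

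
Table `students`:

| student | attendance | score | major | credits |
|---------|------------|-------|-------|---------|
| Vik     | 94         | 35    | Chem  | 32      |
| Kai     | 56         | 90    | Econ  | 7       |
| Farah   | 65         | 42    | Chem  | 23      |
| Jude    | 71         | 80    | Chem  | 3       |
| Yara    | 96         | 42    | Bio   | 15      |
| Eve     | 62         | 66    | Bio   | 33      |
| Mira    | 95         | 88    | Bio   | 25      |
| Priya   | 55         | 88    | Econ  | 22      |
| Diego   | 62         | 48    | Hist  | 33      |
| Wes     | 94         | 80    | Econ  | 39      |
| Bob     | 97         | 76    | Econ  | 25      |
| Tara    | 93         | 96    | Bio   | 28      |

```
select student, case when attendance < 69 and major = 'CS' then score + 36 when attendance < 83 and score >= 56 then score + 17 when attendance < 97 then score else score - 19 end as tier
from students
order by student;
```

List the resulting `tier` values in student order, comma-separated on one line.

student=Bob: ELSE → 57
student=Diego: attendance < 97 → 48
student=Eve: attendance < 83 and score >= 56 → 83
student=Farah: attendance < 97 → 42
student=Jude: attendance < 83 and score >= 56 → 97
student=Kai: attendance < 83 and score >= 56 → 107
student=Mira: attendance < 97 → 88
student=Priya: attendance < 83 and score >= 56 → 105
student=Tara: attendance < 97 → 96
student=Vik: attendance < 97 → 35
student=Wes: attendance < 97 → 80
student=Yara: attendance < 97 → 42

57, 48, 83, 42, 97, 107, 88, 105, 96, 35, 80, 42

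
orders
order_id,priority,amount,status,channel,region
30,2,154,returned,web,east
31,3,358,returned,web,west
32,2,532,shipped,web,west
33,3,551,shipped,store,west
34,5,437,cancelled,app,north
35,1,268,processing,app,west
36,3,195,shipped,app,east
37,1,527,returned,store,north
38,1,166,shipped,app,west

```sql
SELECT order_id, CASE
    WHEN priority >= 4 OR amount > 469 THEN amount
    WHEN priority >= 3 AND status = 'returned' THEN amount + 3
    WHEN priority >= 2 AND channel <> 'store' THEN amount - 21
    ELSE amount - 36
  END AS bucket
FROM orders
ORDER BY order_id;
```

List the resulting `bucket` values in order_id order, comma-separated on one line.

order_id=30: priority >= 2 AND channel <> 'store' → 133
order_id=31: priority >= 3 AND status = 'returned' → 361
order_id=32: priority >= 4 OR amount > 469 → 532
order_id=33: priority >= 4 OR amount > 469 → 551
order_id=34: priority >= 4 OR amount > 469 → 437
order_id=35: ELSE → 232
order_id=36: priority >= 2 AND channel <> 'store' → 174
order_id=37: priority >= 4 OR amount > 469 → 527
order_id=38: ELSE → 130

133, 361, 532, 551, 437, 232, 174, 527, 130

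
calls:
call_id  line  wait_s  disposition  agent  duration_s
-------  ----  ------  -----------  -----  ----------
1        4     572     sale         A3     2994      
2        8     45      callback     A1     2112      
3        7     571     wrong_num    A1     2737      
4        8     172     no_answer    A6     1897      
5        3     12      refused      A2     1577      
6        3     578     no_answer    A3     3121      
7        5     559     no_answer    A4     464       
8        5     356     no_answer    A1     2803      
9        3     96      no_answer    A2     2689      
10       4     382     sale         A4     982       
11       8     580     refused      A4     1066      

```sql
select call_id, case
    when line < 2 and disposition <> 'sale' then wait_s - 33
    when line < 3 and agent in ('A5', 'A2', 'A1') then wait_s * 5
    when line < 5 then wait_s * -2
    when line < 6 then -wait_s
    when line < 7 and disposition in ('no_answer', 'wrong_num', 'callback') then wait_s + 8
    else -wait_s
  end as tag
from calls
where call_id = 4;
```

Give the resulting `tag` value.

-172

call_id = 4: line=8, wait_s=172, disposition=no_answer, agent=A6, duration_s=1897.
line < 2 and disposition <> 'sale' → false
line < 3 and agent in ('A5', 'A2', 'A1') → false
line < 5 → false
line < 6 → false
line < 7 and disposition in ('no_answer', 'wrong_num', 'callback') → false
No prior WHEN matched → ELSE → -172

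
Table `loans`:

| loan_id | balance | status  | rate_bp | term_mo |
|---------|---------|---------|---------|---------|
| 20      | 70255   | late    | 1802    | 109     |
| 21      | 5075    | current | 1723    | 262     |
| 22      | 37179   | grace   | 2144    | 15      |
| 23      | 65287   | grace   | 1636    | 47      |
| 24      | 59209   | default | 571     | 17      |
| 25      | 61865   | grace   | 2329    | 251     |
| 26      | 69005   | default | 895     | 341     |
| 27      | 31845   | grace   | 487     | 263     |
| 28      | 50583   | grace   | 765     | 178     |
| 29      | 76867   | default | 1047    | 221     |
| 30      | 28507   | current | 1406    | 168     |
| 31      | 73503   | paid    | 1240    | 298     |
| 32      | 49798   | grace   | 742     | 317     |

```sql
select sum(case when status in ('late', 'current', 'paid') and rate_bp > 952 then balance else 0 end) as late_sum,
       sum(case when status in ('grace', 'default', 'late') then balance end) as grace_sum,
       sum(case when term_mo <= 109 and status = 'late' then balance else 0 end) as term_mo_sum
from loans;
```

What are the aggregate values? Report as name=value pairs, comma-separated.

late_sum=177340, grace_sum=571893, term_mo_sum=70255

[late_sum: status in ('late', 'current', 'paid') and rate_bp > 952]
loan_id=20: ✓ → 70255
loan_id=21: ✓ → 5075
loan_id=22: ✗
loan_id=23: ✗
loan_id=24: ✗
loan_id=25: ✗
loan_id=26: ✗
loan_id=27: ✗
loan_id=28: ✗
loan_id=29: ✗
loan_id=30: ✓ → 28507
loan_id=31: ✓ → 73503
loan_id=32: ✗
late_sum = 70255 + 5075 + 28507 + 73503 = 177340
—
[grace_sum: status in ('grace', 'default', 'late')]
loan_id=20: ✓ → 70255
loan_id=21: ✗
loan_id=22: ✓ → 37179
loan_id=23: ✓ → 65287
loan_id=24: ✓ → 59209
loan_id=25: ✓ → 61865
loan_id=26: ✓ → 69005
loan_id=27: ✓ → 31845
loan_id=28: ✓ → 50583
loan_id=29: ✓ → 76867
loan_id=30: ✗
loan_id=31: ✗
loan_id=32: ✓ → 49798
grace_sum = 70255 + 37179 + 65287 + 59209 + 61865 + 69005 + 31845 + 50583 + 76867 + 49798 = 571893
—
[term_mo_sum: term_mo <= 109 and status = 'late']
loan_id=20: ✓ → 70255
loan_id=21: ✗
loan_id=22: ✗
loan_id=23: ✗
loan_id=24: ✗
loan_id=25: ✗
loan_id=26: ✗
loan_id=27: ✗
loan_id=28: ✗
loan_id=29: ✗
loan_id=30: ✗
loan_id=31: ✗
loan_id=32: ✗
term_mo_sum = 70255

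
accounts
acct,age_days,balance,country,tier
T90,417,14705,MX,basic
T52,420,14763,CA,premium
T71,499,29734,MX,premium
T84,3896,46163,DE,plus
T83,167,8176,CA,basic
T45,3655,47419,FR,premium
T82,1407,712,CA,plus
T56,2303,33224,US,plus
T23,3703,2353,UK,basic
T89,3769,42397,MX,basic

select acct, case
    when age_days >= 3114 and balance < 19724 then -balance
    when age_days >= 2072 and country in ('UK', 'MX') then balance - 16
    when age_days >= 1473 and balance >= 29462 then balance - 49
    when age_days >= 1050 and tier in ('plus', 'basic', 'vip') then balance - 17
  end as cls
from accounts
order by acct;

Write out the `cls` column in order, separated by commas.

acct=T23: age_days >= 3114 and balance < 19724 → -2353
acct=T45: age_days >= 1473 and balance >= 29462 → 47370
acct=T52: (no match → NULL) → NULL
acct=T56: age_days >= 1473 and balance >= 29462 → 33175
acct=T71: (no match → NULL) → NULL
acct=T82: age_days >= 1050 and tier in ('plus', 'basic', 'vip') → 695
acct=T83: (no match → NULL) → NULL
acct=T84: age_days >= 1473 and balance >= 29462 → 46114
acct=T89: age_days >= 2072 and country in ('UK', 'MX') → 42381
acct=T90: (no match → NULL) → NULL

-2353, 47370, NULL, 33175, NULL, 695, NULL, 46114, 42381, NULL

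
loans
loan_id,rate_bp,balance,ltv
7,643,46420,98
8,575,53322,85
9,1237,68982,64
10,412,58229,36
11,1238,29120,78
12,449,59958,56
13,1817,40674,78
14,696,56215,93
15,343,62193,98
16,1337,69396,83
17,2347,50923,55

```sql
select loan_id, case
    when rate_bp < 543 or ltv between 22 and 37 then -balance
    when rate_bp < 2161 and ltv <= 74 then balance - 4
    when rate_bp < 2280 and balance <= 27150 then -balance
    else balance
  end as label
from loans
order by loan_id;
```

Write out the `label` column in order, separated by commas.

loan_id=7: ELSE → 46420
loan_id=8: ELSE → 53322
loan_id=9: rate_bp < 2161 and ltv <= 74 → 68978
loan_id=10: rate_bp < 543 or ltv between 22 and 37 → -58229
loan_id=11: ELSE → 29120
loan_id=12: rate_bp < 543 or ltv between 22 and 37 → -59958
loan_id=13: ELSE → 40674
loan_id=14: ELSE → 56215
loan_id=15: rate_bp < 543 or ltv between 22 and 37 → -62193
loan_id=16: ELSE → 69396
loan_id=17: ELSE → 50923

46420, 53322, 68978, -58229, 29120, -59958, 40674, 56215, -62193, 69396, 50923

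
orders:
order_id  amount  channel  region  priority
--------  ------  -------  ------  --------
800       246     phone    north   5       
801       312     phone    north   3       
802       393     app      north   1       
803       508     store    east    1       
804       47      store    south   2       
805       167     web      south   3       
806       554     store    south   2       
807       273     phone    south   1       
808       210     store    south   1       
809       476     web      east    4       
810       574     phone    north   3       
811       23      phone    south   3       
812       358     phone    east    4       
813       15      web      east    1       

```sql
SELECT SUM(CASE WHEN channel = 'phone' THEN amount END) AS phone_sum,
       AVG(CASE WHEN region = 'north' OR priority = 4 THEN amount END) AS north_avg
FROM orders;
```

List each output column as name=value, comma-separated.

phone_sum=1786, north_avg=393.1666666667

[phone_sum: channel = 'phone']
order_id=800: ✓ → 246
order_id=801: ✓ → 312
order_id=802: ✗
order_id=803: ✗
order_id=804: ✗
order_id=805: ✗
order_id=806: ✗
order_id=807: ✓ → 273
order_id=808: ✗
order_id=809: ✗
order_id=810: ✓ → 574
order_id=811: ✓ → 23
order_id=812: ✓ → 358
order_id=813: ✗
phone_sum = 246 + 312 + 273 + 574 + 23 + 358 = 1786
—
[north_avg: region = 'north' OR priority = 4]
order_id=800: ✓ → 246
order_id=801: ✓ → 312
order_id=802: ✓ → 393
order_id=803: ✗
order_id=804: ✗
order_id=805: ✗
order_id=806: ✗
order_id=807: ✗
order_id=808: ✗
order_id=809: ✓ → 476
order_id=810: ✓ → 574
order_id=811: ✗
order_id=812: ✓ → 358
order_id=813: ✗
north_avg = (246 + 312 + 393 + 476 + 574 + 358) / 6 = 393.1666666667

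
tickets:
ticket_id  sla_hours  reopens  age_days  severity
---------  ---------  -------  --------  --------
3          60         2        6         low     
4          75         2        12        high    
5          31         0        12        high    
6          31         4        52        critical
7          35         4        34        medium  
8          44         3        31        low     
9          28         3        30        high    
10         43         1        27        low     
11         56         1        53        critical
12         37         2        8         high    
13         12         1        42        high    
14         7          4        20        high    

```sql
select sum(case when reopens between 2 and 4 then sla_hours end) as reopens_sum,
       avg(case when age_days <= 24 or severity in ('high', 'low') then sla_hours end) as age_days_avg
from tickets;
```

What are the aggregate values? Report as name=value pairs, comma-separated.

[reopens_sum: reopens between 2 and 4]
ticket_id=3: ✓ → 60
ticket_id=4: ✓ → 75
ticket_id=5: ✗
ticket_id=6: ✓ → 31
ticket_id=7: ✓ → 35
ticket_id=8: ✓ → 44
ticket_id=9: ✓ → 28
ticket_id=10: ✗
ticket_id=11: ✗
ticket_id=12: ✓ → 37
ticket_id=13: ✗
ticket_id=14: ✓ → 7
reopens_sum = 60 + 75 + 31 + 35 + 44 + 28 + 37 + 7 = 317
—
[age_days_avg: age_days <= 24 or severity in ('high', 'low')]
ticket_id=3: ✓ → 60
ticket_id=4: ✓ → 75
ticket_id=5: ✓ → 31
ticket_id=6: ✗
ticket_id=7: ✗
ticket_id=8: ✓ → 44
ticket_id=9: ✓ → 28
ticket_id=10: ✓ → 43
ticket_id=11: ✗
ticket_id=12: ✓ → 37
ticket_id=13: ✓ → 12
ticket_id=14: ✓ → 7
age_days_avg = (60 + 75 + 31 + 44 + 28 + 43 + 37 + 12 + 7) / 9 = 37.4444444444

reopens_sum=317, age_days_avg=37.4444444444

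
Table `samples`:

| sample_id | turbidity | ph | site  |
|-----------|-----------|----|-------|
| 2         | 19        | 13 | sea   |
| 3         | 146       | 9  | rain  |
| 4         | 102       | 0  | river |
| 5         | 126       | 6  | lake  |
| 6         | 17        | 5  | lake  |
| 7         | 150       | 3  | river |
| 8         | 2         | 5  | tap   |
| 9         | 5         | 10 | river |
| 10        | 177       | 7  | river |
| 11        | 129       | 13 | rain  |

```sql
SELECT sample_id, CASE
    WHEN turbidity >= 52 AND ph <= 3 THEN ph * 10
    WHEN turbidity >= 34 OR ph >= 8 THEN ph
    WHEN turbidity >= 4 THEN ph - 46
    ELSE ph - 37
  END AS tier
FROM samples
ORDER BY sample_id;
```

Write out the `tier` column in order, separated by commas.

13, 9, 0, 6, -41, 30, -32, 10, 7, 13

sample_id=2: turbidity >= 34 OR ph >= 8 → 13
sample_id=3: turbidity >= 34 OR ph >= 8 → 9
sample_id=4: turbidity >= 52 AND ph <= 3 → 0
sample_id=5: turbidity >= 34 OR ph >= 8 → 6
sample_id=6: turbidity >= 4 → -41
sample_id=7: turbidity >= 52 AND ph <= 3 → 30
sample_id=8: ELSE → -32
sample_id=9: turbidity >= 34 OR ph >= 8 → 10
sample_id=10: turbidity >= 34 OR ph >= 8 → 7
sample_id=11: turbidity >= 34 OR ph >= 8 → 13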